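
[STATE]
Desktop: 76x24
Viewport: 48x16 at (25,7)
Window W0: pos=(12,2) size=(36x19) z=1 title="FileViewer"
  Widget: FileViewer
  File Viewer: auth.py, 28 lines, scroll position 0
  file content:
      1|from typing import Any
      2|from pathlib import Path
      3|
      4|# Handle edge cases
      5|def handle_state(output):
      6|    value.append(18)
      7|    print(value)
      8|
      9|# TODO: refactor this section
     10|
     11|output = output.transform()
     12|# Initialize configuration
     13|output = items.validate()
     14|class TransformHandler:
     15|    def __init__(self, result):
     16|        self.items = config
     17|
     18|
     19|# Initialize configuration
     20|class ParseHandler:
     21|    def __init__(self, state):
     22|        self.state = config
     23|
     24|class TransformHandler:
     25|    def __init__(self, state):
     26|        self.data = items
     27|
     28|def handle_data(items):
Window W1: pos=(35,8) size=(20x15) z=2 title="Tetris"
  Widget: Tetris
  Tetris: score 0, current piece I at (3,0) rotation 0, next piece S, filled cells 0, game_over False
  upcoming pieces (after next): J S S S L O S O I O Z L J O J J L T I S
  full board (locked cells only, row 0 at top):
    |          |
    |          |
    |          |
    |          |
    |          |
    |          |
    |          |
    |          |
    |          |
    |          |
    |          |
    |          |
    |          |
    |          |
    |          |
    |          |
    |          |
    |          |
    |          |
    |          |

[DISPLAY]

                     ░┃                         
e cases   ┏━━━━━━━━━━━━━━━━━━┓                  
tate(outpu┃ Tetris           ┃                  
pend(18)  ┠──────────────────┨                  
lue)      ┃                  ┃                  
          ┃                  ┃                  
ctor this ┃                  ┃                  
          ┃                  ┃                  
put.transf┃                  ┃                  
 configura┃                  ┃                  
ms.validat┃                  ┃                  
ormHandler┃                  ┃                  
it__(self,┃                  ┃                  
━━━━━━━━━━┃                  ┃                  
          ┃                  ┃                  
          ┗━━━━━━━━━━━━━━━━━━┛                  


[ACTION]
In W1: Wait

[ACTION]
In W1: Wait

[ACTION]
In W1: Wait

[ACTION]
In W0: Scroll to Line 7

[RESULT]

ctor this section    ░┃                         
          ┏━━━━━━━━━━━━━━━━━━┓                  
put.transf┃ Tetris           ┃                  
 configura┠──────────────────┨                  
ms.validat┃                  ┃                  
ormHandler┃                  ┃                  
it__(self,┃                  ┃                  
.items = c┃                  ┃                  
          ┃                  ┃                  
          ┃                  ┃                  
 configura┃                  ┃                  
andler:   ┃                  ┃                  
it__(self,┃                  ┃                  
━━━━━━━━━━┃                  ┃                  
          ┃                  ┃                  
          ┗━━━━━━━━━━━━━━━━━━┛                  


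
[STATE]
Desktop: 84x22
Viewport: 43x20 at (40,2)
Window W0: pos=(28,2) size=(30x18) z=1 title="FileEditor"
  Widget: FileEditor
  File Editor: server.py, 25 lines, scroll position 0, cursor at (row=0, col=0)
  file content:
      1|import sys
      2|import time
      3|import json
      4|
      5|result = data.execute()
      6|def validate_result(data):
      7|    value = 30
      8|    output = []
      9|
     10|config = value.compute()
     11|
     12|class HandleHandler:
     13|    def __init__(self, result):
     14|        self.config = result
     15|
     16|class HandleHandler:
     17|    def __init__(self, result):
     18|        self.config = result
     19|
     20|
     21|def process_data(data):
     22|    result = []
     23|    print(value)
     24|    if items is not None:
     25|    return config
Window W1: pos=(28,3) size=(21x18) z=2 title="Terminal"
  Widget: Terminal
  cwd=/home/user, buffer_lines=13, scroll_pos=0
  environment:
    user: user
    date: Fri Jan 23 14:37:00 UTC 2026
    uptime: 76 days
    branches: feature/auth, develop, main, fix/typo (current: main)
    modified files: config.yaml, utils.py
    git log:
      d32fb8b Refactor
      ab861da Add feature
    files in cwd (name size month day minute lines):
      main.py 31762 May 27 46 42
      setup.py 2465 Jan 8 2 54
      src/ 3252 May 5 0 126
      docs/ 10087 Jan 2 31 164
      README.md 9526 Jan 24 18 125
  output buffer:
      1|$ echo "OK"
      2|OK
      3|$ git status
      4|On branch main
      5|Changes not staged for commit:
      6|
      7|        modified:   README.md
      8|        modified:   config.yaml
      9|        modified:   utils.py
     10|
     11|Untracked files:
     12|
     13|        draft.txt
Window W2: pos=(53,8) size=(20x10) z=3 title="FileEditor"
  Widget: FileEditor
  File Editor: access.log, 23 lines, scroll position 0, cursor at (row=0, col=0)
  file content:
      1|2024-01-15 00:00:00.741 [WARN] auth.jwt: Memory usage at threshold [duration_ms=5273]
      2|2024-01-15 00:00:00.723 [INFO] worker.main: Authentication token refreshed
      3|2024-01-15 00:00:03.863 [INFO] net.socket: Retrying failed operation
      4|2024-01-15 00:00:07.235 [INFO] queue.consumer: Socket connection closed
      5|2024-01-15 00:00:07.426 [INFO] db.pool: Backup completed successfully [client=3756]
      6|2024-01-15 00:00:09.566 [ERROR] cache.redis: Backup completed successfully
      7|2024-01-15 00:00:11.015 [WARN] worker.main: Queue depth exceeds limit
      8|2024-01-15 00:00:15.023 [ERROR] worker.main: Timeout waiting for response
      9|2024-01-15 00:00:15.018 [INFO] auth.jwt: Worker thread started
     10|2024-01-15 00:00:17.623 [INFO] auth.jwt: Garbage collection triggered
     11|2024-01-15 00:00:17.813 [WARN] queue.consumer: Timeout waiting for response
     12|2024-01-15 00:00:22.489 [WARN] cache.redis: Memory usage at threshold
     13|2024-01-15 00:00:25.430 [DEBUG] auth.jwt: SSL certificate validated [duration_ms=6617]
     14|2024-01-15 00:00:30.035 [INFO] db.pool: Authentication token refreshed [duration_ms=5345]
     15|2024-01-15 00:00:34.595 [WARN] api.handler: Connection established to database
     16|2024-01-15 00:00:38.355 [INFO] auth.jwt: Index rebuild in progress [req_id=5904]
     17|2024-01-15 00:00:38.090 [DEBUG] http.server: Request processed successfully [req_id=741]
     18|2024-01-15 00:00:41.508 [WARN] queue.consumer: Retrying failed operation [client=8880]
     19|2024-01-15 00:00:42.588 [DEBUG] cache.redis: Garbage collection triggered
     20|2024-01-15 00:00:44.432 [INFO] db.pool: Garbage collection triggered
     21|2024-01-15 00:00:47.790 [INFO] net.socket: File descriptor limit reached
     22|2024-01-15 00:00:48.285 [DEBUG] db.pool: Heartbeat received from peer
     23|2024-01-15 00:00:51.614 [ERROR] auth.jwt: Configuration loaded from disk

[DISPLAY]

━━━━━━━━━━━━━━━━━┓                         
━━━━━━━━┓        ┃                         
        ┃────────┨                         
────────┨       ▲┃                         
        ┃       █┃                         
        ┃       ░┃                         
s       ┃    ┏━━━━━━━━━━━━━━━━━━┓          
ain     ┃e() ┃ FileEditor       ┃          
 staged ┃data┠──────────────────┨          
        ┃    ┃█024-01-15 00:00:▲┃          
ified:  ┃    ┃2024-01-15 00:00:█┃          
ified:  ┃    ┃2024-01-15 00:00:░┃          
ified:  ┃te()┃2024-01-15 00:00:░┃          
        ┃    ┃2024-01-15 00:00:░┃          
iles:   ┃    ┃2024-01-15 00:00:▼┃          
        ┃f, r┗━━━━━━━━━━━━━━━━━━┛          
ft.txt  ┃= resul▼┃                         
        ┃━━━━━━━━┛                         
━━━━━━━━┛                                  
                                           


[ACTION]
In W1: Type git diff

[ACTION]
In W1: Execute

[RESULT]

━━━━━━━━━━━━━━━━━┓                         
━━━━━━━━┓        ┃                         
        ┃────────┨                         
────────┨       ▲┃                         
ified:  ┃       █┃                         
ified:  ┃       ░┃                         
        ┃    ┏━━━━━━━━━━━━━━━━━━┓          
iles:   ┃e() ┃ FileEditor       ┃          
        ┃data┠──────────────────┨          
ft.txt  ┃    ┃█024-01-15 00:00:▲┃          
        ┃    ┃2024-01-15 00:00:█┃          
a/main.p┃    ┃2024-01-15 00:00:░┃          
py      ┃te()┃2024-01-15 00:00:░┃          
py      ┃    ┃2024-01-15 00:00:░┃          
4 @@    ┃    ┃2024-01-15 00:00:▼┃          
        ┃f, r┗━━━━━━━━━━━━━━━━━━┛          
        ┃= resul▼┃                         
        ┃━━━━━━━━┛                         
━━━━━━━━┛                                  
                                           


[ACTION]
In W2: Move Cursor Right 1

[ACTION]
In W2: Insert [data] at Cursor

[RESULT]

━━━━━━━━━━━━━━━━━┓                         
━━━━━━━━┓        ┃                         
        ┃────────┨                         
────────┨       ▲┃                         
ified:  ┃       █┃                         
ified:  ┃       ░┃                         
        ┃    ┏━━━━━━━━━━━━━━━━━━┓          
iles:   ┃e() ┃ FileEditor       ┃          
        ┃data┠──────────────────┨          
ft.txt  ┃    ┃2data█24-01-15 00▲┃          
        ┃    ┃2024-01-15 00:00:█┃          
a/main.p┃    ┃2024-01-15 00:00:░┃          
py      ┃te()┃2024-01-15 00:00:░┃          
py      ┃    ┃2024-01-15 00:00:░┃          
4 @@    ┃    ┃2024-01-15 00:00:▼┃          
        ┃f, r┗━━━━━━━━━━━━━━━━━━┛          
        ┃= resul▼┃                         
        ┃━━━━━━━━┛                         
━━━━━━━━┛                                  
                                           


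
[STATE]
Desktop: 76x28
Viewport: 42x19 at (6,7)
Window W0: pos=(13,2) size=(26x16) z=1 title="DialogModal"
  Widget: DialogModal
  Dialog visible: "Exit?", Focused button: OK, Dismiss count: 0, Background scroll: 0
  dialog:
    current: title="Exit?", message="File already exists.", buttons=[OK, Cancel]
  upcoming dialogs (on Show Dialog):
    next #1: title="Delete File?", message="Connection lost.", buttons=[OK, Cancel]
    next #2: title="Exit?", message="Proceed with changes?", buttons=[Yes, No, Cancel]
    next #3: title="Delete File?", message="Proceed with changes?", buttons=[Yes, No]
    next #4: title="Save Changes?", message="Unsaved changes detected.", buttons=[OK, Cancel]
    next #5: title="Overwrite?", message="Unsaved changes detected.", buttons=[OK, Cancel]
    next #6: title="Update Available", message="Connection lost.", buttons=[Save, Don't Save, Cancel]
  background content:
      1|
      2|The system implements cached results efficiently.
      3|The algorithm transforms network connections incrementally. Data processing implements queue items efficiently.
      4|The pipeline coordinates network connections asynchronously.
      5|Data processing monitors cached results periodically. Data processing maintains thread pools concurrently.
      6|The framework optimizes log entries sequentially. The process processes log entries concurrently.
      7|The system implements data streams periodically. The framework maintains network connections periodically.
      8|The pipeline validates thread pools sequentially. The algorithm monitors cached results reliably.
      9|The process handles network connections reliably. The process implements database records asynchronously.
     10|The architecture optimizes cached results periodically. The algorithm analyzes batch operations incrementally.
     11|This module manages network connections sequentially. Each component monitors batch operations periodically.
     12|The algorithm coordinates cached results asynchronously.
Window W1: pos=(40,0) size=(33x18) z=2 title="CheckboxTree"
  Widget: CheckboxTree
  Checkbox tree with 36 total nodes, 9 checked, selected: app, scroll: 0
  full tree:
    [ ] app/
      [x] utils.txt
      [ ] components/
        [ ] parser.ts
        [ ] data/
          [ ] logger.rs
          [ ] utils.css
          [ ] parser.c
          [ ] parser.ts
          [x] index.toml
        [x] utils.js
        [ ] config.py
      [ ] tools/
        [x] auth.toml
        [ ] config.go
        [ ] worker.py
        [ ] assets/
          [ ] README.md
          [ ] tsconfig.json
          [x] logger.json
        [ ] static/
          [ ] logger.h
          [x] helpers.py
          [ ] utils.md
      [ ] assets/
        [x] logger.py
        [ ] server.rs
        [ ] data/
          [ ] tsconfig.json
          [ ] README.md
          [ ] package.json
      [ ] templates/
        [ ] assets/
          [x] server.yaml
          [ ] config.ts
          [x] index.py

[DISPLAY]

       ┃The algorithm transforms┃ ┃     [-
       ┃Th┌──────────────────┐es┃ ┃       
       ┃Da│      Exit?       │rs┃ ┃       
       ┃Th│File already exist│s ┃ ┃       
       ┃Th│  [OK]  Cancel    │da┃ ┃       
       ┃Th└──────────────────┘ t┃ ┃       
       ┃The process handles netw┃ ┃     [x
       ┃The architecture optimiz┃ ┃     [ 
       ┃This module manages netw┃ ┃   [-] 
       ┃The algorithm coordinate┃ ┃     [x
       ┗━━━━━━━━━━━━━━━━━━━━━━━━┛ ┗━━━━━━━
                                          
                                          
                                          
                                          
                                          
                                          
                                          
                                          


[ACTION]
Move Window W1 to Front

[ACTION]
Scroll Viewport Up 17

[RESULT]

                                  ┏━━━━━━━
                                  ┃ Checkb
       ┏━━━━━━━━━━━━━━━━━━━━━━━━┓ ┠───────
       ┃ DialogModal            ┃ ┃>[-] ap
       ┠────────────────────────┨ ┃   [x] 
       ┃                        ┃ ┃   [-] 
       ┃The system implements ca┃ ┃     [ 
       ┃The algorithm transforms┃ ┃     [-
       ┃Th┌──────────────────┐es┃ ┃       
       ┃Da│      Exit?       │rs┃ ┃       
       ┃Th│File already exist│s ┃ ┃       
       ┃Th│  [OK]  Cancel    │da┃ ┃       
       ┃Th└──────────────────┘ t┃ ┃       
       ┃The process handles netw┃ ┃     [x
       ┃The architecture optimiz┃ ┃     [ 
       ┃This module manages netw┃ ┃   [-] 
       ┃The algorithm coordinate┃ ┃     [x
       ┗━━━━━━━━━━━━━━━━━━━━━━━━┛ ┗━━━━━━━
                                          


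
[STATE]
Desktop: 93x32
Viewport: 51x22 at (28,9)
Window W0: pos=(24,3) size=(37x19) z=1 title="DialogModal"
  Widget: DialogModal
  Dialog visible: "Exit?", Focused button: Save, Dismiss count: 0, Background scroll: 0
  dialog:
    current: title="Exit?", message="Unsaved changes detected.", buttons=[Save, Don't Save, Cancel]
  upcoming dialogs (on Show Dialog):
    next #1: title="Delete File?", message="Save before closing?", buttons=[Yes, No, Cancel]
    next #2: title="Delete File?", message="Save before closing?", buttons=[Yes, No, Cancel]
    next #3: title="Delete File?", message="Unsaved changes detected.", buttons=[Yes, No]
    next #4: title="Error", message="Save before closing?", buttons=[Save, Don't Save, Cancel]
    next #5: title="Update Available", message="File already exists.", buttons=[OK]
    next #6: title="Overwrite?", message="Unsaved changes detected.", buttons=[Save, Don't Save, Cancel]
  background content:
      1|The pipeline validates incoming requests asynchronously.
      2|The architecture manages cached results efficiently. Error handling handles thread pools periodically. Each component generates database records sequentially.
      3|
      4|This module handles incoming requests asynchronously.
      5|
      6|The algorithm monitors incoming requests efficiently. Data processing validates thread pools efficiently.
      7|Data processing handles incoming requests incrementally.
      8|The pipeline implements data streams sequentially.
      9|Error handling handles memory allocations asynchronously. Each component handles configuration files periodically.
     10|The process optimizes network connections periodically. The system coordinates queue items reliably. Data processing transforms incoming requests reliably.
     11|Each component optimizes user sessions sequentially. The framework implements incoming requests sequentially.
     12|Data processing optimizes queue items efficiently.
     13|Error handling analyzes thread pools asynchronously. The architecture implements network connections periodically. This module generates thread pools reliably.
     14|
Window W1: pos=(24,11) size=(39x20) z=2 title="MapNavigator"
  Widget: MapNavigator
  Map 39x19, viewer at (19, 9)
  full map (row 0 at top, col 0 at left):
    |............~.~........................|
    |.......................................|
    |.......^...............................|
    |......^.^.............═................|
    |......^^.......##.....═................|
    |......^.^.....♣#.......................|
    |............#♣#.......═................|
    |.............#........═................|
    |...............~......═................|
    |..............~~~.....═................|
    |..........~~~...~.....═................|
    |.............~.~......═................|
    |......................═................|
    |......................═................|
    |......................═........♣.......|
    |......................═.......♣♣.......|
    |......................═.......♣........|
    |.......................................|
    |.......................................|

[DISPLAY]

s module handles incoming reques┃                  
                                ┃                  
━━━━━━━━━━━━━━━━━━━━━━━━━━━━━━━━━━┓                
pNavigator                        ┃                
──────────────────────────────────┨                
..................................┃                
...^..............................┃                
..^.^.............═...............┃                
..^^.......##.....═...............┃                
..^.^.....♣#......................┃                
........#♣#.......═...............┃                
.........#........═...............┃                
...........~......═...............┃                
..........~~~..@..═...............┃                
......~~~...~.....═...............┃                
.........~.~......═...............┃                
..................═...............┃                
..................═...............┃                
..................═........♣......┃                
..................═.......♣♣......┃                
..................═.......♣.......┃                
━━━━━━━━━━━━━━━━━━━━━━━━━━━━━━━━━━┛                


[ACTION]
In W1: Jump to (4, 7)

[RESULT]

s module handles incoming reques┃                  
                                ┃                  
━━━━━━━━━━━━━━━━━━━━━━━━━━━━━━━━━━┓                
pNavigator                        ┃                
──────────────────────────────────┨                
                                  ┃                
           ............~.~........┃                
           .......................┃                
           .......^...............┃                
           ......^.^.............═┃                
           ......^^.......##.....═┃                
           ......^.^.....♣#.......┃                
           ............#♣#.......═┃                
           ....@........#........═┃                
           ...............~......═┃                
           ..............~~~.....═┃                
           ..........~~~...~.....═┃                
           .............~.~......═┃                
           ......................═┃                
           ......................═┃                
           ......................═┃                
━━━━━━━━━━━━━━━━━━━━━━━━━━━━━━━━━━┛                


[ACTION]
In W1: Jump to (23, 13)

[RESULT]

s module handles incoming reques┃                  
                                ┃                  
━━━━━━━━━━━━━━━━━━━━━━━━━━━━━━━━━━┓                
pNavigator                        ┃                
──────────────────────────────────┨                
^.....♣#.......................   ┃                
....#♣#.......═................   ┃                
.....#........═................   ┃                
.......~......═................   ┃                
......~~~.....═................   ┃                
..~~~...~.....═................   ┃                
.....~.~......═................   ┃                
..............═................   ┃                
..............═@...............   ┃                
..............═........♣.......   ┃                
..............═.......♣♣.......   ┃                
..............═.......♣........   ┃                
...............................   ┃                
...............................   ┃                
                                  ┃                
                                  ┃                
━━━━━━━━━━━━━━━━━━━━━━━━━━━━━━━━━━┛                


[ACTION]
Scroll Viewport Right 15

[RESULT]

es incoming reques┃                                
                  ┃                                
━━━━━━━━━━━━━━━━━━━━┓                              
                    ┃                              
────────────────────┨                              
.................   ┃                              
═................   ┃                              
═................   ┃                              
═................   ┃                              
═................   ┃                              
═................   ┃                              
═................   ┃                              
═................   ┃                              
═@...............   ┃                              
═........♣.......   ┃                              
═.......♣♣.......   ┃                              
═.......♣........   ┃                              
.................   ┃                              
.................   ┃                              
                    ┃                              
                    ┃                              
━━━━━━━━━━━━━━━━━━━━┛                              


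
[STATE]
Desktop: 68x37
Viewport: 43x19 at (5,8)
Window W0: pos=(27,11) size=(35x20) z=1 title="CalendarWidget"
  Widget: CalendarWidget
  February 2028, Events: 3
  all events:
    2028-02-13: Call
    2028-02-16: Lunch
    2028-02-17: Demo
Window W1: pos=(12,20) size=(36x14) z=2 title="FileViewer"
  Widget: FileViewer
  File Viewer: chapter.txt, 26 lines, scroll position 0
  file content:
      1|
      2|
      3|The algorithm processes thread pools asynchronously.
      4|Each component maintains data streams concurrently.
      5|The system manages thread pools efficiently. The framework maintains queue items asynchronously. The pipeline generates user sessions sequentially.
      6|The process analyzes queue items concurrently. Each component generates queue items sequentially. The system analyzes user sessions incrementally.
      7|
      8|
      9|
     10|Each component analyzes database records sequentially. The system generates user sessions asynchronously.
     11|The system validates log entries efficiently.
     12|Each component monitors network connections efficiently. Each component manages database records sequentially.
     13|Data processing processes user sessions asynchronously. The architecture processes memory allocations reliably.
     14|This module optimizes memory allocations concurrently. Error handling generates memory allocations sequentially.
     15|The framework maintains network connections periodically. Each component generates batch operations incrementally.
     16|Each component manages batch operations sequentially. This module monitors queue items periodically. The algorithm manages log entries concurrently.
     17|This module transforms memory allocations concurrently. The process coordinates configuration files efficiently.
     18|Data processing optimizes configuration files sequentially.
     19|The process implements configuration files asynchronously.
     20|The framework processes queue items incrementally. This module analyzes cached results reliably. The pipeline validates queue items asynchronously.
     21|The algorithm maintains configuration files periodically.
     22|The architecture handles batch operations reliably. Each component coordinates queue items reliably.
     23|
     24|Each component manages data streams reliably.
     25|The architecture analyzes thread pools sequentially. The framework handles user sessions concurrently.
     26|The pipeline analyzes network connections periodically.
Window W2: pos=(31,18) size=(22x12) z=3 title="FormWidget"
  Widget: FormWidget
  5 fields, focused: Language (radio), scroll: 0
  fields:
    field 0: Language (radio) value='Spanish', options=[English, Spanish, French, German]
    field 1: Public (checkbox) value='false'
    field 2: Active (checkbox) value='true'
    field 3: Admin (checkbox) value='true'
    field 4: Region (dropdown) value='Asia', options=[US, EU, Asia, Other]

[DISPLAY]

                                           
                                           
                                           
                      ┏━━━━━━━━━━━━━━━━━━━━
                      ┃ CalendarWidget     
                      ┠────────────────────
                      ┃          February 2
                      ┃Mo Tu We Th Fr Sa Su
                      ┃    1  2  3  4  5  6
                      ┃ 7  8  9 10 11 12 13
                      ┃14 ┏━━━━━━━━━━━━━━━━
                      ┃21 ┃ FormWidget     
       ┏━━━━━━━━━━━━━━━━━━┠────────────────
       ┃ FileViewer       ┃> Language:   ( 
       ┠──────────────────┃  Public:     [ 
       ┃                  ┃  Active:     [x
       ┃                  ┃  Admin:      [x
       ┃The algorithm proc┃  Region:     [A
       ┃Each component mai┃                


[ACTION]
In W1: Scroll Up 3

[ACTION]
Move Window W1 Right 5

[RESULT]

                                           
                                           
                                           
                      ┏━━━━━━━━━━━━━━━━━━━━
                      ┃ CalendarWidget     
                      ┠────────────────────
                      ┃          February 2
                      ┃Mo Tu We Th Fr Sa Su
                      ┃    1  2  3  4  5  6
                      ┃ 7  8  9 10 11 12 13
                      ┃14 ┏━━━━━━━━━━━━━━━━
                      ┃21 ┃ FormWidget     
            ┏━━━━━━━━━━━━━┠────────────────
            ┃ FileViewer  ┃> Language:   ( 
            ┠─────────────┃  Public:     [ 
            ┃             ┃  Active:     [x
            ┃             ┃  Admin:      [x
            ┃The algorithm┃  Region:     [A
            ┃Each componen┃                


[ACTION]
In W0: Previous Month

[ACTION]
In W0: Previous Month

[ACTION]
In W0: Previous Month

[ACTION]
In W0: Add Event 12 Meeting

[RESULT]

                                           
                                           
                                           
                      ┏━━━━━━━━━━━━━━━━━━━━
                      ┃ CalendarWidget     
                      ┠────────────────────
                      ┃          November 2
                      ┃Mo Tu We Th Fr Sa Su
                      ┃ 1  2  3  4  5  6  7
                      ┃ 8  9 10 11 12* 13 1
                      ┃15 ┏━━━━━━━━━━━━━━━━
                      ┃22 ┃ FormWidget     
            ┏━━━━━━━━━━━━━┠────────────────
            ┃ FileViewer  ┃> Language:   ( 
            ┠─────────────┃  Public:     [ 
            ┃             ┃  Active:     [x
            ┃             ┃  Admin:      [x
            ┃The algorithm┃  Region:     [A
            ┃Each componen┃                


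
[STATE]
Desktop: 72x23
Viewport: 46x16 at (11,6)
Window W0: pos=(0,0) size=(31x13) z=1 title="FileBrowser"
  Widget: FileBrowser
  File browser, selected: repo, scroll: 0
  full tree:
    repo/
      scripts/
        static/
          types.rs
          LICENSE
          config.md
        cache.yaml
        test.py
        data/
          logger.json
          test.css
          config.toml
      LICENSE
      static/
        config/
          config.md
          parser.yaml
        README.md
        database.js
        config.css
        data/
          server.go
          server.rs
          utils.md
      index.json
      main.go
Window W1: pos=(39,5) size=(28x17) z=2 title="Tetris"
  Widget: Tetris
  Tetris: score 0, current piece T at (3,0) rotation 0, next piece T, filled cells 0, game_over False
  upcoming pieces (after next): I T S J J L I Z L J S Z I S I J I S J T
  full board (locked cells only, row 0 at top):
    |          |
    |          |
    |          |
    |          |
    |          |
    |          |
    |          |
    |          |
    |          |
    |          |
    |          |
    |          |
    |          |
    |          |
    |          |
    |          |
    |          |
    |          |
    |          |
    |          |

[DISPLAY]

atic/              ┃        ┃ Tetris          
json               ┃        ┠─────────────────
o                  ┃        ┃          │Next: 
                   ┃        ┃          │ ▒    
                   ┃        ┃          │▒▒▒   
                   ┃        ┃          │      
━━━━━━━━━━━━━━━━━━━┛        ┃          │      
                            ┃          │      
                            ┃          │Score:
                            ┃          │0     
                            ┃          │      
                            ┃          │      
                            ┃          │      
                            ┃          │      
                            ┃          │      
                            ┗━━━━━━━━━━━━━━━━━


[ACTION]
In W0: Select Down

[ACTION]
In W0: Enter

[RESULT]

e.yaml             ┃        ┃ Tetris          
.py                ┃        ┠─────────────────
data/              ┃        ┃          │Next: 
E                  ┃        ┃          │ ▒    
atic/              ┃        ┃          │▒▒▒   
json               ┃        ┃          │      
━━━━━━━━━━━━━━━━━━━┛        ┃          │      
                            ┃          │      
                            ┃          │Score:
                            ┃          │0     
                            ┃          │      
                            ┃          │      
                            ┃          │      
                            ┃          │      
                            ┃          │      
                            ┗━━━━━━━━━━━━━━━━━


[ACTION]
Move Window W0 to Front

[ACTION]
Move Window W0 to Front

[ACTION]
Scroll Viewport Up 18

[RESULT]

━━━━━━━━━━━━━━━━━━━┓                          
er                 ┃                          
───────────────────┨                          
/                  ┃                          
ripts/             ┃                          
static/            ┃        ┏━━━━━━━━━━━━━━━━━
e.yaml             ┃        ┃ Tetris          
.py                ┃        ┠─────────────────
data/              ┃        ┃          │Next: 
E                  ┃        ┃          │ ▒    
atic/              ┃        ┃          │▒▒▒   
json               ┃        ┃          │      
━━━━━━━━━━━━━━━━━━━┛        ┃          │      
                            ┃          │      
                            ┃          │Score:
                            ┃          │0     


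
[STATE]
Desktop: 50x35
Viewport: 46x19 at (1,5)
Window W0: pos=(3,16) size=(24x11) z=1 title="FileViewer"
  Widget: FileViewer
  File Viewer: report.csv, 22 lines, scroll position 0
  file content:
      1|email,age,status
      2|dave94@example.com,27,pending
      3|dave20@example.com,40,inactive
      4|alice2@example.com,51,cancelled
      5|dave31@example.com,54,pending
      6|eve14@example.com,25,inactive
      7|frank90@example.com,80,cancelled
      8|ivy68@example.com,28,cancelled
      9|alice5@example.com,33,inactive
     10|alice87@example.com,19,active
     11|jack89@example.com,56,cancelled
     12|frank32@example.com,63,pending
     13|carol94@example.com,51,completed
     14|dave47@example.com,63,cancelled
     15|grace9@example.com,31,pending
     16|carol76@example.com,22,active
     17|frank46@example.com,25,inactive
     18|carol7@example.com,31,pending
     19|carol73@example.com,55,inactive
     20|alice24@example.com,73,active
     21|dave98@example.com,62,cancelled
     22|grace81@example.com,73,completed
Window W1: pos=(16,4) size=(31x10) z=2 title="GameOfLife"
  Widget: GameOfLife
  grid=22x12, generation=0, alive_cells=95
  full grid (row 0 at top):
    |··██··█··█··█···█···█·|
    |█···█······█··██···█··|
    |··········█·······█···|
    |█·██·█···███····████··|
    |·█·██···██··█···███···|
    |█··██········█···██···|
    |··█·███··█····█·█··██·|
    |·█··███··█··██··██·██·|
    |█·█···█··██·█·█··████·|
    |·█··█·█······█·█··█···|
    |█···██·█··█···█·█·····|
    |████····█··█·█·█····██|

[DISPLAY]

               ┃ GameOfLife                  ┃
               ┠─────────────────────────────┨
               ┃Gen: 0                       ┃
               ┃█·██·█···███····████··       ┃
               ┃·█·██···██··█···███···       ┃
               ┃█··██········█···██···       ┃
               ┃··█·███··█····█·█··██·       ┃
               ┃·█··███··█··██··██·██·       ┃
               ┗━━━━━━━━━━━━━━━━━━━━━━━━━━━━━┛
                                              
                                              
  ┏━━━━━━━━━━━━━━━━━━━━━━┓                    
  ┃ FileViewer           ┃                    
  ┠──────────────────────┨                    
  ┃email,age,status     ▲┃                    
  ┃dave94@example.com,27█┃                    
  ┃dave20@example.com,40░┃                    
  ┃alice2@example.com,51░┃                    
  ┃dave31@example.com,54░┃                    


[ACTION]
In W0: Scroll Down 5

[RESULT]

               ┃ GameOfLife                  ┃
               ┠─────────────────────────────┨
               ┃Gen: 0                       ┃
               ┃█·██·█···███····████··       ┃
               ┃·█·██···██··█···███···       ┃
               ┃█··██········█···██···       ┃
               ┃··█·███··█····█·█··██·       ┃
               ┃·█··███··█··██··██·██·       ┃
               ┗━━━━━━━━━━━━━━━━━━━━━━━━━━━━━┛
                                              
                                              
  ┏━━━━━━━━━━━━━━━━━━━━━━┓                    
  ┃ FileViewer           ┃                    
  ┠──────────────────────┨                    
  ┃eve14@example.com,25,▲┃                    
  ┃frank90@example.com,8░┃                    
  ┃ivy68@example.com,28,█┃                    
  ┃alice5@example.com,33░┃                    
  ┃alice87@example.com,1░┃                    


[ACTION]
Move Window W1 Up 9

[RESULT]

               ┃·█·██···██··█···███···       ┃
               ┃█··██········█···██···       ┃
               ┃··█·███··█····█·█··██·       ┃
               ┃·█··███··█··██··██·██·       ┃
               ┗━━━━━━━━━━━━━━━━━━━━━━━━━━━━━┛
                                              
                                              
                                              
                                              
                                              
                                              
  ┏━━━━━━━━━━━━━━━━━━━━━━┓                    
  ┃ FileViewer           ┃                    
  ┠──────────────────────┨                    
  ┃eve14@example.com,25,▲┃                    
  ┃frank90@example.com,8░┃                    
  ┃ivy68@example.com,28,█┃                    
  ┃alice5@example.com,33░┃                    
  ┃alice87@example.com,1░┃                    


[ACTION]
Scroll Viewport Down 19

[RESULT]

  ┏━━━━━━━━━━━━━━━━━━━━━━┓                    
  ┃ FileViewer           ┃                    
  ┠──────────────────────┨                    
  ┃eve14@example.com,25,▲┃                    
  ┃frank90@example.com,8░┃                    
  ┃ivy68@example.com,28,█┃                    
  ┃alice5@example.com,33░┃                    
  ┃alice87@example.com,1░┃                    
  ┃jack89@example.com,56░┃                    
  ┃frank32@example.com,6▼┃                    
  ┗━━━━━━━━━━━━━━━━━━━━━━┛                    
                                              
                                              
                                              
                                              
                                              
                                              
                                              
                                              


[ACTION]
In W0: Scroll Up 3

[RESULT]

  ┏━━━━━━━━━━━━━━━━━━━━━━┓                    
  ┃ FileViewer           ┃                    
  ┠──────────────────────┨                    
  ┃dave20@example.com,40▲┃                    
  ┃alice2@example.com,51█┃                    
  ┃dave31@example.com,54░┃                    
  ┃eve14@example.com,25,░┃                    
  ┃frank90@example.com,8░┃                    
  ┃ivy68@example.com,28,░┃                    
  ┃alice5@example.com,33▼┃                    
  ┗━━━━━━━━━━━━━━━━━━━━━━┛                    
                                              
                                              
                                              
                                              
                                              
                                              
                                              
                                              
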